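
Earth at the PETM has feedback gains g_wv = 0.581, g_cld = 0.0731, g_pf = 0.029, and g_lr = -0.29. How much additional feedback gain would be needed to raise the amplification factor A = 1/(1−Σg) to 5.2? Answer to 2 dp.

Current total gain = 0.3931.
Target gain for A = 5.2: g* = 1 − 1/5.2 = 0.8077.
Additional gain needed = 0.8077 − 0.3931 = 0.41.

0.41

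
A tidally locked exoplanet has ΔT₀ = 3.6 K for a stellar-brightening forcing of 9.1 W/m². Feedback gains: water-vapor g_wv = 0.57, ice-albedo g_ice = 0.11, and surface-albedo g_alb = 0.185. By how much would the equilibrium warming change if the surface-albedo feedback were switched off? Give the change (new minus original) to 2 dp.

-15.42 K

Original: g = 0.865, ΔT = 3.6/(1−0.865) = 26.6667 K.
Without surface-albedo: g' = 0.68, ΔT' = 3.6/(1−0.68) = 11.2500 K.
Change = 11.2500 − 26.6667 = -15.42 K.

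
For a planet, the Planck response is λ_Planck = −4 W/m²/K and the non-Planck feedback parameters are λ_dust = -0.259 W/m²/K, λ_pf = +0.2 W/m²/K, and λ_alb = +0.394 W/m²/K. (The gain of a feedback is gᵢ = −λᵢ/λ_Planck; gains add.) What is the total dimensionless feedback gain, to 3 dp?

0.084

Convert to gains: g_dust = -0.259/4 = -0.06475; g_pf = 0.2/4 = 0.05; g_alb = 0.394/4 = 0.0985.
Total gain g = 0.08375.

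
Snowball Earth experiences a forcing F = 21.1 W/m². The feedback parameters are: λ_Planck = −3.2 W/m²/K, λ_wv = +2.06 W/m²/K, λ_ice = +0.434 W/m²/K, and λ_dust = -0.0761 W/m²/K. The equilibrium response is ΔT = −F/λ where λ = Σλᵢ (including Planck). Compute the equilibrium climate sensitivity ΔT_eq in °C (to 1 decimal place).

Net feedback parameter λ = (−3.2) + (+2.06) + (+0.434) + (-0.0761) = -0.7821 W/m²/K.
ΔT = −F/λ = −21.1/(-0.7821) = 27.0 °C.

27.0 °C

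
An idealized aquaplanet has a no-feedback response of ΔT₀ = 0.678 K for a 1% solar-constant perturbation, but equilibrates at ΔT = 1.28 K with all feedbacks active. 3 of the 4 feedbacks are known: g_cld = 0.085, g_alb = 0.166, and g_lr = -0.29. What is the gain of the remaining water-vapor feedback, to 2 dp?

Amplification A = ΔT/ΔT₀ = 1.28/0.678 = 1.888.
Total gain g = 1 − 1/A = 1 − 1/1.888 = 0.4703.
Known gains sum to 0.085 + 0.166 − 0.29 = -0.039.
g_wv = 0.4703 + 0.039 = 0.51.

0.51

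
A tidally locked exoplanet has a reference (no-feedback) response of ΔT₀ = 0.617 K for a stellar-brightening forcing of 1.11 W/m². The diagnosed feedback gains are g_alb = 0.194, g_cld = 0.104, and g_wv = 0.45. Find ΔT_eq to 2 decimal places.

2.45 K

Total gain g = 0.194 + 0.104 + 0.45 = 0.748.
Amplification A = 1/(1 − 0.748) = 3.968.
ΔT = 0.617 × 3.968 = 2.45 K.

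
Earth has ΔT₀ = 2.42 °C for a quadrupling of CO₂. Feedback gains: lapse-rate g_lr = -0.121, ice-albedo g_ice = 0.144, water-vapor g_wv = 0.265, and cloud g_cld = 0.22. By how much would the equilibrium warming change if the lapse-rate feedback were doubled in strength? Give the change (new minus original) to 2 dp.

-0.97 °C

Original: g = 0.508, ΔT = 2.42/(1−0.508) = 4.9187 °C.
With doubled lapse-rate: g' = 0.387, ΔT' = 2.42/(1−0.387) = 3.9478 °C.
Change = 3.9478 − 4.9187 = -0.97 °C.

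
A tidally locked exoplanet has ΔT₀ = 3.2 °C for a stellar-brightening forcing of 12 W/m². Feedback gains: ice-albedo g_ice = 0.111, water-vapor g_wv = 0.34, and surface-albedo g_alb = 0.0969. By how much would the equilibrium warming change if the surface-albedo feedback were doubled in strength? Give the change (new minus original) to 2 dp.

1.93 °C

Original: g = 0.5479, ΔT = 3.2/(1−0.5479) = 7.0781 °C.
With doubled surface-albedo: g' = 0.6448, ΔT' = 3.2/(1−0.6448) = 9.0090 °C.
Change = 9.0090 − 7.0781 = 1.93 °C.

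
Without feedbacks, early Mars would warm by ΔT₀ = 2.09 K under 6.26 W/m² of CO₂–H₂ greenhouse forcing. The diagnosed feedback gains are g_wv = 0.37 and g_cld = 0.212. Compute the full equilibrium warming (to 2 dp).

5.00 K

Total gain g = 0.37 + 0.212 = 0.582.
Amplification A = 1/(1 − 0.582) = 2.392.
ΔT = 2.09 × 2.392 = 5.00 K.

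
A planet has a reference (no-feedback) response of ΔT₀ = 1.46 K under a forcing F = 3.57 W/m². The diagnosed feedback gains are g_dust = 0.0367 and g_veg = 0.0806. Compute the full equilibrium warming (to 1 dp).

1.7 K

Total gain g = 0.0367 + 0.0806 = 0.1173.
Amplification A = 1/(1 − 0.1173) = 1.133.
ΔT = 1.46 × 1.133 = 1.7 K.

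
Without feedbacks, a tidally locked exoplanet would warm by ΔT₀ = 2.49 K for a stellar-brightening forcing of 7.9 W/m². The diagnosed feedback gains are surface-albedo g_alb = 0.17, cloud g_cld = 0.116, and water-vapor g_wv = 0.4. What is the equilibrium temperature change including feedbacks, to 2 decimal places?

Total gain g = 0.17 + 0.116 + 0.4 = 0.686.
Amplification A = 1/(1 − 0.686) = 3.185.
ΔT = 2.49 × 3.185 = 7.93 K.

7.93 K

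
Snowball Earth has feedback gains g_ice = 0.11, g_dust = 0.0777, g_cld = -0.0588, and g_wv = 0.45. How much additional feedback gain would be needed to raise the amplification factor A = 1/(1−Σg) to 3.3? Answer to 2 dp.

0.12

Current total gain = 0.5789.
Target gain for A = 3.3: g* = 1 − 1/3.3 = 0.697.
Additional gain needed = 0.697 − 0.5789 = 0.12.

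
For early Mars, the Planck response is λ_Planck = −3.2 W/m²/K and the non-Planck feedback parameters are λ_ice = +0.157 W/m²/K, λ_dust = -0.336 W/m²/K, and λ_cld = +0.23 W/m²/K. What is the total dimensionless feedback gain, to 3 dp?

Convert to gains: g_ice = 0.157/3.2 = 0.04906; g_dust = -0.336/3.2 = -0.105; g_cld = 0.23/3.2 = 0.07187.
Total gain g = 0.01593.

0.016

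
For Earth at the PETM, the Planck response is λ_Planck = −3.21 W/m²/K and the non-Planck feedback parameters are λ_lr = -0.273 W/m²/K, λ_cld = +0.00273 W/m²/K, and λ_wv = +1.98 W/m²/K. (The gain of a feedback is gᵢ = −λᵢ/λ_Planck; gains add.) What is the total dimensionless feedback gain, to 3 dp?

Convert to gains: g_lr = -0.273/3.21 = -0.08505; g_cld = 0.00273/3.21 = 0.000851; g_wv = 1.98/3.21 = 0.6168.
Total gain g = 0.532601.

0.533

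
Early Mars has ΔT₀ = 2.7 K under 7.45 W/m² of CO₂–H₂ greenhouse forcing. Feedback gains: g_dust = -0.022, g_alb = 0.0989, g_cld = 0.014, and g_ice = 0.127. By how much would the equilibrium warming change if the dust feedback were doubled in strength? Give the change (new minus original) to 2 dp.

-0.09 K

Original: g = 0.2179, ΔT = 2.7/(1−0.2179) = 3.4522 K.
With doubled dust: g' = 0.1959, ΔT' = 2.7/(1−0.1959) = 3.3578 K.
Change = 3.3578 − 3.4522 = -0.09 K.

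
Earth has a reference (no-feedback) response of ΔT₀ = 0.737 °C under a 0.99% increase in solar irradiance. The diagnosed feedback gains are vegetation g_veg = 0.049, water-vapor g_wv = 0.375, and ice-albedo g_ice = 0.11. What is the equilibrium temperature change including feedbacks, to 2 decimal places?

Total gain g = 0.049 + 0.375 + 0.11 = 0.534.
Amplification A = 1/(1 − 0.534) = 2.146.
ΔT = 0.737 × 2.146 = 1.58 °C.

1.58 °C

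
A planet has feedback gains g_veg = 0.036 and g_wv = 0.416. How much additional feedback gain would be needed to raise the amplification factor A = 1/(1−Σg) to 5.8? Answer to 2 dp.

0.38

Current total gain = 0.452.
Target gain for A = 5.8: g* = 1 − 1/5.8 = 0.8276.
Additional gain needed = 0.8276 − 0.452 = 0.38.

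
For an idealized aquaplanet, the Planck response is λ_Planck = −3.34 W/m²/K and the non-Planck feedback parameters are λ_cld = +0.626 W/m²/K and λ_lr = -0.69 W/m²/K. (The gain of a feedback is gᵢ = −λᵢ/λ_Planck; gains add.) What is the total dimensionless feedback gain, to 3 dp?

-0.019

Convert to gains: g_cld = 0.626/3.34 = 0.1874; g_lr = -0.69/3.34 = -0.2066.
Total gain g = -0.0192.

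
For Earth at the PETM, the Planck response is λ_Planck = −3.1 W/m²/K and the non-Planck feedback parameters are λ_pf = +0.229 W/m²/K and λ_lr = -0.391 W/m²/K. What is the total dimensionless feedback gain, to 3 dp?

Convert to gains: g_pf = 0.229/3.1 = 0.07387; g_lr = -0.391/3.1 = -0.1261.
Total gain g = -0.05223.

-0.052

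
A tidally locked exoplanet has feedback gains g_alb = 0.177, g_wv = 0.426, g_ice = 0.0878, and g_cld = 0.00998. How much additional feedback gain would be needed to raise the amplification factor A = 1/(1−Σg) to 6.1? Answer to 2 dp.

Current total gain = 0.70078.
Target gain for A = 6.1: g* = 1 − 1/6.1 = 0.8361.
Additional gain needed = 0.8361 − 0.70078 = 0.14.

0.14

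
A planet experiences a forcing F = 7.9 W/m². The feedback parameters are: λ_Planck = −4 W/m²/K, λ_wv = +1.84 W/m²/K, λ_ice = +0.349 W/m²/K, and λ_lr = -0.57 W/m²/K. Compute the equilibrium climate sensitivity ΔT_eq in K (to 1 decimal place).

Net feedback parameter λ = (−4) + (+1.84) + (+0.349) + (-0.57) = -2.381 W/m²/K.
ΔT = −F/λ = −7.9/(-2.381) = 3.3 K.

3.3 K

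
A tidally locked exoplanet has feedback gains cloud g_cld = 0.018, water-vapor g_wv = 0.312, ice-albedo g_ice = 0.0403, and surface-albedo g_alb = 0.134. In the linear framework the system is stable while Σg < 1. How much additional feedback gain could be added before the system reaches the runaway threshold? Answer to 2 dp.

0.50

Current total gain = 0.018 + 0.312 + 0.0403 + 0.134 = 0.5043.
Margin to runaway = 1 − 0.5043 = 0.50.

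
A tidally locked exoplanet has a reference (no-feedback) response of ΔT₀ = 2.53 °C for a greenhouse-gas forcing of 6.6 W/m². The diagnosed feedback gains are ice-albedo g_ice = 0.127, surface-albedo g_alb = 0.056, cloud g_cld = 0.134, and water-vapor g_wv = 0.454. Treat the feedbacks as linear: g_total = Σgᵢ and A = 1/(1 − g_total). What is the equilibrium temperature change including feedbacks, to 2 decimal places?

11.05 °C

Total gain g = 0.127 + 0.056 + 0.134 + 0.454 = 0.771.
Amplification A = 1/(1 − 0.771) = 4.367.
ΔT = 2.53 × 4.367 = 11.05 °C.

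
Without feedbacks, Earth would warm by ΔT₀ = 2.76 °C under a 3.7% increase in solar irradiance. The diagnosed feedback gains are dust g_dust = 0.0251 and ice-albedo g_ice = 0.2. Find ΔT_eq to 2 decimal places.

3.56 °C

Total gain g = 0.0251 + 0.2 = 0.2251.
Amplification A = 1/(1 − 0.2251) = 1.29.
ΔT = 2.76 × 1.29 = 3.56 °C.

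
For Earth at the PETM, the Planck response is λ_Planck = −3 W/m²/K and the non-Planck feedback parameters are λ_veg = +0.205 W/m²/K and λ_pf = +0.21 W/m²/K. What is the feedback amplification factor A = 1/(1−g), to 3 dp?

1.161

Convert to gains: g_veg = 0.205/3 = 0.06833; g_pf = 0.21/3 = 0.07.
Total gain g = 0.13833.
A = 1/(1 − 0.13833) = 1.161.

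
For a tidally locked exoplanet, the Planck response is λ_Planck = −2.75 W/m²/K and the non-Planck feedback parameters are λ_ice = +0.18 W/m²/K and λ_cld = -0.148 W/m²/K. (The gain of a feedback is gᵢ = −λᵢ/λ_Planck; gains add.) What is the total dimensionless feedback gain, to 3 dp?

0.012

Convert to gains: g_ice = 0.18/2.75 = 0.06545; g_cld = -0.148/2.75 = -0.05382.
Total gain g = 0.01163.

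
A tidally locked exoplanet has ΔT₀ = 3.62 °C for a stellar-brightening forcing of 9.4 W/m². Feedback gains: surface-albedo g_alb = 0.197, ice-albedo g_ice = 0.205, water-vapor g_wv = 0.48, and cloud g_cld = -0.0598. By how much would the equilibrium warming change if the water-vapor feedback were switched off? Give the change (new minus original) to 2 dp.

Original: g = 0.8222, ΔT = 3.62/(1−0.8222) = 20.3600 °C.
Without water-vapor: g' = 0.3422, ΔT' = 3.62/(1−0.3422) = 5.5032 °C.
Change = 5.5032 − 20.3600 = -14.86 °C.

-14.86 °C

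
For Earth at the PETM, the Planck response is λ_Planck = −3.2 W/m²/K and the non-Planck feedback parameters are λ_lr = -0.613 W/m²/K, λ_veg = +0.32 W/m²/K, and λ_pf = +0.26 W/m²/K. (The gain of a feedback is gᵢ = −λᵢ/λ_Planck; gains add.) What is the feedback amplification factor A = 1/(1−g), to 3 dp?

0.990

Convert to gains: g_lr = -0.613/3.2 = -0.1916; g_veg = 0.32/3.2 = 0.1; g_pf = 0.26/3.2 = 0.08125.
Total gain g = -0.01035.
A = 1/(1 + 0.01035) = 0.990.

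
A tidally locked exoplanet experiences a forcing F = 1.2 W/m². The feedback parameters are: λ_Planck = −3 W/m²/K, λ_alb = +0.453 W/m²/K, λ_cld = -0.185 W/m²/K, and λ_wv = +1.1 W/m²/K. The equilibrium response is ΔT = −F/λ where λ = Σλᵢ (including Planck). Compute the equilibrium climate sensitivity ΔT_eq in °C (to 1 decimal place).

0.7 °C

Net feedback parameter λ = (−3) + (+0.453) + (-0.185) + (+1.1) = -1.632 W/m²/K.
ΔT = −F/λ = −1.2/(-1.632) = 0.7 °C.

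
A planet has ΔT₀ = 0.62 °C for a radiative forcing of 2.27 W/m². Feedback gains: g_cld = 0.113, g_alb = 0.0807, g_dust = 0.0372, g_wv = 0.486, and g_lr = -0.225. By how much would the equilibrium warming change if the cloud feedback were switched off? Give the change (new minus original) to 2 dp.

-0.22 °C

Original: g = 0.4919, ΔT = 0.62/(1−0.4919) = 1.2202 °C.
Without cloud: g' = 0.3789, ΔT' = 0.62/(1−0.3789) = 0.9982 °C.
Change = 0.9982 − 1.2202 = -0.22 °C.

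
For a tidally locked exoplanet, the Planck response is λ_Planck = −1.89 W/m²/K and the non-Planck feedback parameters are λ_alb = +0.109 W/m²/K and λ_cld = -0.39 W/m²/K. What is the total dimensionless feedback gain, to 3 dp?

Convert to gains: g_alb = 0.109/1.89 = 0.05767; g_cld = -0.39/1.89 = -0.2063.
Total gain g = -0.14863.

-0.149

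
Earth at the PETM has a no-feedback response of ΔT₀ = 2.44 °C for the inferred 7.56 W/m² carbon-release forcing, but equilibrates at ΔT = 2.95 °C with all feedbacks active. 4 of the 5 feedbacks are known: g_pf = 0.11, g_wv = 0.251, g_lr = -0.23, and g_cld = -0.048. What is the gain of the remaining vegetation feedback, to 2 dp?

Amplification A = ΔT/ΔT₀ = 2.95/2.44 = 1.209.
Total gain g = 1 − 1/A = 1 − 1/1.209 = 0.1729.
Known gains sum to 0.11 + 0.251 − 0.23 − 0.048 = 0.083.
g_veg = 0.1729 − 0.083 = 0.09.

0.09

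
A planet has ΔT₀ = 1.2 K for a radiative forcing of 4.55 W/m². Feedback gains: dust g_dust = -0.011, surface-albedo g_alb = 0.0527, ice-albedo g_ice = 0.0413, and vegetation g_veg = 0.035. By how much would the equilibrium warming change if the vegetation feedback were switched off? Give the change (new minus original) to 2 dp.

Original: g = 0.118, ΔT = 1.2/(1−0.118) = 1.3605 K.
Without vegetation: g' = 0.083, ΔT' = 1.2/(1−0.083) = 1.3086 K.
Change = 1.3086 − 1.3605 = -0.05 K.

-0.05 K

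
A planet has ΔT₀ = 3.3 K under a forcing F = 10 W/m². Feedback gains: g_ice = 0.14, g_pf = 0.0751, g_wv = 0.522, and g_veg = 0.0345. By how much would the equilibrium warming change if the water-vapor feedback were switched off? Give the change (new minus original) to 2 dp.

-10.05 K

Original: g = 0.7716, ΔT = 3.3/(1−0.7716) = 14.4483 K.
Without water-vapor: g' = 0.2496, ΔT' = 3.3/(1−0.2496) = 4.3977 K.
Change = 4.3977 − 14.4483 = -10.05 K.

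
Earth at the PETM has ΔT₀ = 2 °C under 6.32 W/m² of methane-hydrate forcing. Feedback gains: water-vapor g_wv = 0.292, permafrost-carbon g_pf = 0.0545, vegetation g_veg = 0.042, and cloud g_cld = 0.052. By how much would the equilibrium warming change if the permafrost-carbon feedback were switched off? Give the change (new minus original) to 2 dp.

-0.32 °C

Original: g = 0.4405, ΔT = 2/(1−0.4405) = 3.5746 °C.
Without permafrost-carbon: g' = 0.386, ΔT' = 2/(1−0.386) = 3.2573 °C.
Change = 3.2573 − 3.5746 = -0.32 °C.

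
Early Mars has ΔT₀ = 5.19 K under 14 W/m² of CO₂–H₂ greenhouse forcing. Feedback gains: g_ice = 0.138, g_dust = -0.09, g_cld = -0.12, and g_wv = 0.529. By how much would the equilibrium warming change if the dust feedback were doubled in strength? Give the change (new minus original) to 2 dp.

-1.36 K

Original: g = 0.457, ΔT = 5.19/(1−0.457) = 9.5580 K.
With doubled dust: g' = 0.367, ΔT' = 5.19/(1−0.367) = 8.1991 K.
Change = 8.1991 − 9.5580 = -1.36 K.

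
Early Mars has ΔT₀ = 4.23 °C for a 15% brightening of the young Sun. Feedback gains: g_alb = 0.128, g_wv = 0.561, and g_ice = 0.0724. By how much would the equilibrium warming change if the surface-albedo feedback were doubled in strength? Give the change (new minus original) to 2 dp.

Original: g = 0.7614, ΔT = 4.23/(1−0.7614) = 17.7284 °C.
With doubled surface-albedo: g' = 0.8894, ΔT' = 4.23/(1−0.8894) = 38.2459 °C.
Change = 38.2459 − 17.7284 = 20.52 °C.

20.52 °C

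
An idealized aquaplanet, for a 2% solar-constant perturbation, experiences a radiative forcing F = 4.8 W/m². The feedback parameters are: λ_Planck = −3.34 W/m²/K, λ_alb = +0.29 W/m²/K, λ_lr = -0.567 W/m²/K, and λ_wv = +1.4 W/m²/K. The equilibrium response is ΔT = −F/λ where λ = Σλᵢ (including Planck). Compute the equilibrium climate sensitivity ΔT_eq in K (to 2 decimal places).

2.17 K

Net feedback parameter λ = (−3.34) + (+0.29) + (-0.567) + (+1.4) = -2.217 W/m²/K.
ΔT = −F/λ = −4.8/(-2.217) = 2.17 K.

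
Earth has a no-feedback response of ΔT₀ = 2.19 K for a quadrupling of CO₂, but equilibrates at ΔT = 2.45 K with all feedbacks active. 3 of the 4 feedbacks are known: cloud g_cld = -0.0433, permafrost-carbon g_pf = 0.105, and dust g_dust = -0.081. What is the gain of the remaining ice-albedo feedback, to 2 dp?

0.13

Amplification A = ΔT/ΔT₀ = 2.45/2.19 = 1.119.
Total gain g = 1 − 1/A = 1 − 1/1.119 = 0.1063.
Known gains sum to -0.0433 + 0.105 − 0.081 = -0.0193.
g_ice = 0.1063 + 0.0193 = 0.13.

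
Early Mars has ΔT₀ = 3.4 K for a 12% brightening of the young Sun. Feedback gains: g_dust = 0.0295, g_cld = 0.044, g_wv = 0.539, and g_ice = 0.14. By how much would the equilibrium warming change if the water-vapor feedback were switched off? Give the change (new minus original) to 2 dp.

-9.41 K

Original: g = 0.7525, ΔT = 3.4/(1−0.7525) = 13.7374 K.
Without water-vapor: g' = 0.2135, ΔT' = 3.4/(1−0.2135) = 4.3229 K.
Change = 4.3229 − 13.7374 = -9.41 K.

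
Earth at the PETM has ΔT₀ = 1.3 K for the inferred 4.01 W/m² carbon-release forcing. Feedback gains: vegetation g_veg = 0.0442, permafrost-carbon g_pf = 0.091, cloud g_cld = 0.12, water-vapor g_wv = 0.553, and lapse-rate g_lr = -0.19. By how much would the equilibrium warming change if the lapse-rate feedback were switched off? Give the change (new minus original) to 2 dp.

Original: g = 0.6182, ΔT = 1.3/(1−0.6182) = 3.4049 K.
Without lapse-rate: g' = 0.8082, ΔT' = 1.3/(1−0.8082) = 6.7779 K.
Change = 6.7779 − 3.4049 = 3.37 K.

3.37 K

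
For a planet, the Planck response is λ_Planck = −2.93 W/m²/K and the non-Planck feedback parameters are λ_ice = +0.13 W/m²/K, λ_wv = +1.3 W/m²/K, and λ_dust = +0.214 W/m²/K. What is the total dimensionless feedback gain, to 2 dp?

0.56

Convert to gains: g_ice = 0.13/2.93 = 0.04437; g_wv = 1.3/2.93 = 0.4437; g_dust = 0.214/2.93 = 0.07304.
Total gain g = 0.56111.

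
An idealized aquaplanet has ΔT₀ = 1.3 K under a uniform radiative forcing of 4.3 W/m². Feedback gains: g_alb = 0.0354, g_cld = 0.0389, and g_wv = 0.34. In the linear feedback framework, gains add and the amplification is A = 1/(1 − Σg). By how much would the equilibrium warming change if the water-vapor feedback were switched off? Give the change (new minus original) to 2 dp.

-0.82 K

Original: g = 0.4143, ΔT = 1.3/(1−0.4143) = 2.2196 K.
Without water-vapor: g' = 0.0743, ΔT' = 1.3/(1−0.0743) = 1.4043 K.
Change = 1.4043 − 2.2196 = -0.82 K.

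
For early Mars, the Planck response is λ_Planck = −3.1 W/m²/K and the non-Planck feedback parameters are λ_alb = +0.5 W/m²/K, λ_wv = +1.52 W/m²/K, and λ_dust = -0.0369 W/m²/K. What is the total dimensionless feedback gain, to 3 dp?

Convert to gains: g_alb = 0.5/3.1 = 0.1613; g_wv = 1.52/3.1 = 0.4903; g_dust = -0.0369/3.1 = -0.0119.
Total gain g = 0.6397.

0.640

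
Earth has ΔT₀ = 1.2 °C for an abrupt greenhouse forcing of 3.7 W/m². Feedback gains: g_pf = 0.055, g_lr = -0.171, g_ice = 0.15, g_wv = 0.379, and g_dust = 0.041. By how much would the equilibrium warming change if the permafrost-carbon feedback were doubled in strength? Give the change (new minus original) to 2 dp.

Original: g = 0.454, ΔT = 1.2/(1−0.454) = 2.1978 °C.
With doubled permafrost-carbon: g' = 0.509, ΔT' = 1.2/(1−0.509) = 2.4440 °C.
Change = 2.4440 − 2.1978 = 0.25 °C.

0.25 °C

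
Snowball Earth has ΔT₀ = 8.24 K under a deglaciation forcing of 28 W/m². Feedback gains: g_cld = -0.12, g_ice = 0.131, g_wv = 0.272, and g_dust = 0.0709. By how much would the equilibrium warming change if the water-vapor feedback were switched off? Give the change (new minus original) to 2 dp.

-3.78 K

Original: g = 0.3539, ΔT = 8.24/(1−0.3539) = 12.7534 K.
Without water-vapor: g' = 0.0819, ΔT' = 8.24/(1−0.0819) = 8.9751 K.
Change = 8.9751 − 12.7534 = -3.78 K.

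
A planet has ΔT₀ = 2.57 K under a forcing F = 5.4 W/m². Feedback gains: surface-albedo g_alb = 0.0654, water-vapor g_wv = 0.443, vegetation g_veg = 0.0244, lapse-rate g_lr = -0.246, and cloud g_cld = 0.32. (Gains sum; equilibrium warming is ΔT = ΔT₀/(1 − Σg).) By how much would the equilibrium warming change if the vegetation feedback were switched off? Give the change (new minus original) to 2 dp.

-0.38 K

Original: g = 0.6068, ΔT = 2.57/(1−0.6068) = 6.5361 K.
Without vegetation: g' = 0.5824, ΔT' = 2.57/(1−0.5824) = 6.1542 K.
Change = 6.1542 − 6.5361 = -0.38 K.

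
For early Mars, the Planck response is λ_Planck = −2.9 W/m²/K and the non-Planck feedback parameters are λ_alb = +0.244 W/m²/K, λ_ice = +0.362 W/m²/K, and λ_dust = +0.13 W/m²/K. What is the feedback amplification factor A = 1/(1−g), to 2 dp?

Convert to gains: g_alb = 0.244/2.9 = 0.08414; g_ice = 0.362/2.9 = 0.1248; g_dust = 0.13/2.9 = 0.04483.
Total gain g = 0.25377.
A = 1/(1 − 0.25377) = 1.34.

1.34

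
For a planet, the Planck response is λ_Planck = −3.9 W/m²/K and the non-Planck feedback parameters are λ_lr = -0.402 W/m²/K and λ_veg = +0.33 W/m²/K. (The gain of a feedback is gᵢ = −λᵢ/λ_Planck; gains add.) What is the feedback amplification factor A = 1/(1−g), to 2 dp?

0.98

Convert to gains: g_lr = -0.402/3.9 = -0.1031; g_veg = 0.33/3.9 = 0.08462.
Total gain g = -0.01848.
A = 1/(1 + 0.01848) = 0.98.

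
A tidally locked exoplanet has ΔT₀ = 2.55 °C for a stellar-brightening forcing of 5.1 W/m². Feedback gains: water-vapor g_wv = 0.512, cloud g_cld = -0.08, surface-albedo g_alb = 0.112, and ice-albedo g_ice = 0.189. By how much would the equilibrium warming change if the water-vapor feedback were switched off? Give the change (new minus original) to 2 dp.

-6.28 °C

Original: g = 0.733, ΔT = 2.55/(1−0.733) = 9.5506 °C.
Without water-vapor: g' = 0.221, ΔT' = 2.55/(1−0.221) = 3.2734 °C.
Change = 3.2734 − 9.5506 = -6.28 °C.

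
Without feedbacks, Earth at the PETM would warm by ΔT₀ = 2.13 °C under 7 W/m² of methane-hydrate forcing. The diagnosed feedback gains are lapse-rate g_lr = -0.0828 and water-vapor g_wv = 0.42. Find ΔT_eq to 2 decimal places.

Total gain g = -0.0828 + 0.42 = 0.3372.
Amplification A = 1/(1 − 0.3372) = 1.509.
ΔT = 2.13 × 1.509 = 3.21 °C.

3.21 °C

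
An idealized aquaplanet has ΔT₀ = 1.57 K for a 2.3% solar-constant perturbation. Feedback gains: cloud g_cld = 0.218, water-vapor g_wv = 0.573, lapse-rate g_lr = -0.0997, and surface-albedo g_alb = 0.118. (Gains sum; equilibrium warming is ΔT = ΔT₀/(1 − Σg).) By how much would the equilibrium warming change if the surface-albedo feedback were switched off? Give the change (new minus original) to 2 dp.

-3.15 K

Original: g = 0.8093, ΔT = 1.57/(1−0.8093) = 8.2328 K.
Without surface-albedo: g' = 0.6913, ΔT' = 1.57/(1−0.6913) = 5.0858 K.
Change = 5.0858 − 8.2328 = -3.15 K.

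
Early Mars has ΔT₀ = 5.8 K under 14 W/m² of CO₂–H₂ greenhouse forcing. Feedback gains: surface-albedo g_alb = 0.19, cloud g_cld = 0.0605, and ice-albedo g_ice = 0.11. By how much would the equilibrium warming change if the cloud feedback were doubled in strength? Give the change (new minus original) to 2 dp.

Original: g = 0.3605, ΔT = 5.8/(1−0.3605) = 9.0696 K.
With doubled cloud: g' = 0.421, ΔT' = 5.8/(1−0.421) = 10.0173 K.
Change = 10.0173 − 9.0696 = 0.95 K.

0.95 K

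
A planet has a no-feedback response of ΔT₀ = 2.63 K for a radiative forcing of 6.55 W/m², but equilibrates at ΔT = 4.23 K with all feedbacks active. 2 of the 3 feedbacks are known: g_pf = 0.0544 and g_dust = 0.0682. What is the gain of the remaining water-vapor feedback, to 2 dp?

0.26

Amplification A = ΔT/ΔT₀ = 4.23/2.63 = 1.608.
Total gain g = 1 − 1/A = 1 − 1/1.608 = 0.3781.
Known gains sum to 0.0544 + 0.0682 = 0.1226.
g_wv = 0.3781 − 0.1226 = 0.26.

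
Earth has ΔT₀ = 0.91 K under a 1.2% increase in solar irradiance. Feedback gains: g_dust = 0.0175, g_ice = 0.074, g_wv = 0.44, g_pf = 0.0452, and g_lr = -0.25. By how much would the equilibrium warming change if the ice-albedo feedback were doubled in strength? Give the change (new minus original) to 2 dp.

Original: g = 0.3267, ΔT = 0.91/(1−0.3267) = 1.3516 K.
With doubled ice-albedo: g' = 0.4007, ΔT' = 0.91/(1−0.4007) = 1.5184 K.
Change = 1.5184 − 1.3516 = 0.17 K.

0.17 K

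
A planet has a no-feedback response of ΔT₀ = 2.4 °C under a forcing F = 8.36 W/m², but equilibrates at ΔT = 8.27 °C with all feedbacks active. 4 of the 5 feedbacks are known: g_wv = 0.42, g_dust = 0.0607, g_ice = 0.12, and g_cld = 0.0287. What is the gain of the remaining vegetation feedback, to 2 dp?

Amplification A = ΔT/ΔT₀ = 8.27/2.4 = 3.446.
Total gain g = 1 − 1/A = 1 − 1/3.446 = 0.7098.
Known gains sum to 0.42 + 0.0607 + 0.12 + 0.0287 = 0.6294.
g_veg = 0.7098 − 0.6294 = 0.08.

0.08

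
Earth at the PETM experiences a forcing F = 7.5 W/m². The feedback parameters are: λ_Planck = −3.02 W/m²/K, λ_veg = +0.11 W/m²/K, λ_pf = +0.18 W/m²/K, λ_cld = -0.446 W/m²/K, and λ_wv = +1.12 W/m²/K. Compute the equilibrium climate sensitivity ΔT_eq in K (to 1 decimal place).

Net feedback parameter λ = (−3.02) + (+0.11) + (+0.18) + (-0.446) + (+1.12) = -2.056 W/m²/K.
ΔT = −F/λ = −7.5/(-2.056) = 3.6 K.

3.6 K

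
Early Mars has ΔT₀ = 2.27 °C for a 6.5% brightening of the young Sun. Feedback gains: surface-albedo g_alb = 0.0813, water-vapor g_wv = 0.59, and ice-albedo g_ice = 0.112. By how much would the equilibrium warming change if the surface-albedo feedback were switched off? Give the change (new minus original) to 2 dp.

Original: g = 0.7833, ΔT = 2.27/(1−0.7833) = 10.4753 °C.
Without surface-albedo: g' = 0.702, ΔT' = 2.27/(1−0.702) = 7.6174 °C.
Change = 7.6174 − 10.4753 = -2.86 °C.

-2.86 °C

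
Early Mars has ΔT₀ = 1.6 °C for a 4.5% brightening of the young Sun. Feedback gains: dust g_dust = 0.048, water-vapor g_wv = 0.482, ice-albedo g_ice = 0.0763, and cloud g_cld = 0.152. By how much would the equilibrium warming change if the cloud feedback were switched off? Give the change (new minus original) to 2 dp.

Original: g = 0.7583, ΔT = 1.6/(1−0.7583) = 6.6198 °C.
Without cloud: g' = 0.6063, ΔT' = 1.6/(1−0.6063) = 4.0640 °C.
Change = 4.0640 − 6.6198 = -2.56 °C.

-2.56 °C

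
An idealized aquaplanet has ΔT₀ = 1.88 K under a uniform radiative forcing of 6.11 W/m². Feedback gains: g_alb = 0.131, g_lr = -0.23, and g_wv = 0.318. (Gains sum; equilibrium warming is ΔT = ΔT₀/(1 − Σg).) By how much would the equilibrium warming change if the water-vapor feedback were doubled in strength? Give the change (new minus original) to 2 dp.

1.65 K

Original: g = 0.219, ΔT = 1.88/(1−0.219) = 2.4072 K.
With doubled water-vapor: g' = 0.537, ΔT' = 1.88/(1−0.537) = 4.0605 K.
Change = 4.0605 − 2.4072 = 1.65 K.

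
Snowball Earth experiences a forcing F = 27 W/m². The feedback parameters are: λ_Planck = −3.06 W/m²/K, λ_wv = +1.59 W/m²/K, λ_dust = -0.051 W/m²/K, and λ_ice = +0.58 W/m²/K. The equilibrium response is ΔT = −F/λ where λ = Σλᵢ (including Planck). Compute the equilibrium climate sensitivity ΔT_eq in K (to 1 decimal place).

28.7 K

Net feedback parameter λ = (−3.06) + (+1.59) + (-0.051) + (+0.58) = -0.941 W/m²/K.
ΔT = −F/λ = −27/(-0.941) = 28.7 K.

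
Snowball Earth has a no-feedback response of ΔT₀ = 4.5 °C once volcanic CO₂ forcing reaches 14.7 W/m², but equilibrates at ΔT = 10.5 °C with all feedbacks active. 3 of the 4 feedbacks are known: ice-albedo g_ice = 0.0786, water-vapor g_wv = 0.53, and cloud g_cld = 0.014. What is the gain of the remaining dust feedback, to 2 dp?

Amplification A = ΔT/ΔT₀ = 10.5/4.5 = 2.333.
Total gain g = 1 − 1/A = 1 − 1/2.333 = 0.5714.
Known gains sum to 0.0786 + 0.53 + 0.014 = 0.6226.
g_dust = 0.5714 − 0.6226 = -0.05.

-0.05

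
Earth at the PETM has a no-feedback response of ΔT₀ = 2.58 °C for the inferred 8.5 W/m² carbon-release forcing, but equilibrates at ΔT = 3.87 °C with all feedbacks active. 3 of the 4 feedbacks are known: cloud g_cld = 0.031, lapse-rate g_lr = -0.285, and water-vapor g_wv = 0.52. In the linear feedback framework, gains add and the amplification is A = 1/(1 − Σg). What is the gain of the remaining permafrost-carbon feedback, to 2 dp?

Amplification A = ΔT/ΔT₀ = 3.87/2.58 = 1.5.
Total gain g = 1 − 1/A = 1 − 1/1.5 = 0.3333.
Known gains sum to 0.031 − 0.285 + 0.52 = 0.266.
g_pf = 0.3333 − 0.266 = 0.07.

0.07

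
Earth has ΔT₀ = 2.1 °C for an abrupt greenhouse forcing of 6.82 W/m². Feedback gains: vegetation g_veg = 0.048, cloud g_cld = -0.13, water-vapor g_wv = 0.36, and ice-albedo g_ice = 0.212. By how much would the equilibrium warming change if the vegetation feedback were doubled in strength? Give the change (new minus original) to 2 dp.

0.43 °C

Original: g = 0.49, ΔT = 2.1/(1−0.49) = 4.1176 °C.
With doubled vegetation: g' = 0.538, ΔT' = 2.1/(1−0.538) = 4.5455 °C.
Change = 4.5455 − 4.1176 = 0.43 °C.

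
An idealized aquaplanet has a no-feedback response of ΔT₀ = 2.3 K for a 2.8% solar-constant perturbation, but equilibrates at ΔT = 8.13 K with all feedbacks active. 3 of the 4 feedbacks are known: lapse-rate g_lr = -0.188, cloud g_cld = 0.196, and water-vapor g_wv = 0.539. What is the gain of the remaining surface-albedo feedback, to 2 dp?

Amplification A = ΔT/ΔT₀ = 8.13/2.3 = 3.535.
Total gain g = 1 − 1/A = 1 − 1/3.535 = 0.7171.
Known gains sum to -0.188 + 0.196 + 0.539 = 0.547.
g_alb = 0.7171 − 0.547 = 0.17.

0.17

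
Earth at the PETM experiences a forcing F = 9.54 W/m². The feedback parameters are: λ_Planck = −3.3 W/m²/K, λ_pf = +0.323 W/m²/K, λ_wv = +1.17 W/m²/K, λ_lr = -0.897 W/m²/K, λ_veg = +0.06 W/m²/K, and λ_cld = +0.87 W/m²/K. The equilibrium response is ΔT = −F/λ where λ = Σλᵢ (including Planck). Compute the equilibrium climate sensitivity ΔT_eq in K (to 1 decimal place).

Net feedback parameter λ = (−3.3) + (+0.323) + (+1.17) + (-0.897) + (+0.06) + (+0.87) = -1.774 W/m²/K.
ΔT = −F/λ = −9.54/(-1.774) = 5.4 K.

5.4 K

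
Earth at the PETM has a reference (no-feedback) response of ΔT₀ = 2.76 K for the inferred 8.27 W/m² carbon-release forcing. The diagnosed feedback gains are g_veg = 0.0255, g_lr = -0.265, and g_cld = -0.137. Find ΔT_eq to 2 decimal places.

2.01 K

Total gain g = 0.0255 − 0.265 − 0.137 = -0.3765.
Amplification A = 1/(1 + 0.3765) = 0.7265.
ΔT = 2.76 × 0.7265 = 2.01 K.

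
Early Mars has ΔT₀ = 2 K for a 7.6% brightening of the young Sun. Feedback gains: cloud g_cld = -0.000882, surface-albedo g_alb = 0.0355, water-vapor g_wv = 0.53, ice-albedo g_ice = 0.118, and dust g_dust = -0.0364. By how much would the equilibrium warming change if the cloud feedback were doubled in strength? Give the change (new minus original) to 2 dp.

-0.01 K

Original: g = 0.646218, ΔT = 2/(1−0.646218) = 5.6532 K.
With doubled cloud: g' = 0.645336, ΔT' = 2/(1−0.645336) = 5.6391 K.
Change = 5.6391 − 5.6532 = -0.01 K.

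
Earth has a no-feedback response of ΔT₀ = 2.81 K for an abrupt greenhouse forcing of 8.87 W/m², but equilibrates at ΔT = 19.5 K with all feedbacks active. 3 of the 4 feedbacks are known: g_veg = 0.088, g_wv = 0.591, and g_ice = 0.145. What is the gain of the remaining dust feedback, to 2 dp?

Amplification A = ΔT/ΔT₀ = 19.5/2.81 = 6.94.
Total gain g = 1 − 1/A = 1 − 1/6.94 = 0.8559.
Known gains sum to 0.088 + 0.591 + 0.145 = 0.824.
g_dust = 0.8559 − 0.824 = 0.03.

0.03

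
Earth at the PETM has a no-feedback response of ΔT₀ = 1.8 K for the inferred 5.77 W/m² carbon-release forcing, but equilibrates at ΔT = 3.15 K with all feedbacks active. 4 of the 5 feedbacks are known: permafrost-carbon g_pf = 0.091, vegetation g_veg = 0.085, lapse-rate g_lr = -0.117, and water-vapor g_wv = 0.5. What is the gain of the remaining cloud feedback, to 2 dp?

-0.13

Amplification A = ΔT/ΔT₀ = 3.15/1.8 = 1.75.
Total gain g = 1 − 1/A = 1 − 1/1.75 = 0.4286.
Known gains sum to 0.091 + 0.085 − 0.117 + 0.5 = 0.559.
g_cld = 0.4286 − 0.559 = -0.13.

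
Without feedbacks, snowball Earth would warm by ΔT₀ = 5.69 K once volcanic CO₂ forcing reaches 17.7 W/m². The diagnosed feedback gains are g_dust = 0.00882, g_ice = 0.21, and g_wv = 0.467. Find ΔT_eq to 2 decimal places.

Total gain g = 0.00882 + 0.21 + 0.467 = 0.68582.
Amplification A = 1/(1 − 0.68582) = 3.183.
ΔT = 5.69 × 3.183 = 18.11 K.

18.11 K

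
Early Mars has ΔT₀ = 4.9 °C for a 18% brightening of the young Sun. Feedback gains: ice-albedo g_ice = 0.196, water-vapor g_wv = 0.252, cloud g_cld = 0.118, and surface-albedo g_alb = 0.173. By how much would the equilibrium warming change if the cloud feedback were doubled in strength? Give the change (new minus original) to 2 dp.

Original: g = 0.739, ΔT = 4.9/(1−0.739) = 18.7739 °C.
With doubled cloud: g' = 0.857, ΔT' = 4.9/(1−0.857) = 34.2657 °C.
Change = 34.2657 − 18.7739 = 15.49 °C.

15.49 °C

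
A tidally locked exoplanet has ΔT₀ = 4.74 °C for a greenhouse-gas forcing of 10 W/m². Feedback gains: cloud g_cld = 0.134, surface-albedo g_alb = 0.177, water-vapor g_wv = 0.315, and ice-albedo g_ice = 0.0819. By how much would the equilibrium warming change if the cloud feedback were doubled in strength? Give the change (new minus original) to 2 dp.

Original: g = 0.7079, ΔT = 4.74/(1−0.7079) = 16.2273 °C.
With doubled cloud: g' = 0.8419, ΔT' = 4.74/(1−0.8419) = 29.9810 °C.
Change = 29.9810 − 16.2273 = 13.75 °C.

13.75 °C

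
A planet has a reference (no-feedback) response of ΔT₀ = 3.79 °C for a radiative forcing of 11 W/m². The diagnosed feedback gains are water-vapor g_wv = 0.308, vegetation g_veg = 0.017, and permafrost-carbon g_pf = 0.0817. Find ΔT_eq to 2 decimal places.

6.39 °C

Total gain g = 0.308 + 0.017 + 0.0817 = 0.4067.
Amplification A = 1/(1 − 0.4067) = 1.685.
ΔT = 3.79 × 1.685 = 6.39 °C.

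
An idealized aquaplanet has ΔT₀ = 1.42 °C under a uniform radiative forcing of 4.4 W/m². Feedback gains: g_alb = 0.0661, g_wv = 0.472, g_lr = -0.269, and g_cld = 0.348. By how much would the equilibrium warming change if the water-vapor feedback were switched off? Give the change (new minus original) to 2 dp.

Original: g = 0.6171, ΔT = 1.42/(1−0.6171) = 3.7085 °C.
Without water-vapor: g' = 0.1451, ΔT' = 1.42/(1−0.1451) = 1.6610 °C.
Change = 1.6610 − 3.7085 = -2.05 °C.

-2.05 °C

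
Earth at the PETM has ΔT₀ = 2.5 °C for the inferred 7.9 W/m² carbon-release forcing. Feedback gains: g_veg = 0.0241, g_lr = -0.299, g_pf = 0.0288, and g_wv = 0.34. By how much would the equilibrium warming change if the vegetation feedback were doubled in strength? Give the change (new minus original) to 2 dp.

Original: g = 0.0939, ΔT = 2.5/(1−0.0939) = 2.7591 °C.
With doubled vegetation: g' = 0.118, ΔT' = 2.5/(1−0.118) = 2.8345 °C.
Change = 2.8345 − 2.7591 = 0.08 °C.

0.08 °C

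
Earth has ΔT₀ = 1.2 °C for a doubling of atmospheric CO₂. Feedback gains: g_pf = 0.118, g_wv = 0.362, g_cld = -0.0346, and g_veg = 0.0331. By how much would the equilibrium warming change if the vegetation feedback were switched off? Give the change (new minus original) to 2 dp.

-0.14 °C

Original: g = 0.4785, ΔT = 1.2/(1−0.4785) = 2.3011 °C.
Without vegetation: g' = 0.4454, ΔT' = 1.2/(1−0.4454) = 2.1637 °C.
Change = 2.1637 − 2.3011 = -0.14 °C.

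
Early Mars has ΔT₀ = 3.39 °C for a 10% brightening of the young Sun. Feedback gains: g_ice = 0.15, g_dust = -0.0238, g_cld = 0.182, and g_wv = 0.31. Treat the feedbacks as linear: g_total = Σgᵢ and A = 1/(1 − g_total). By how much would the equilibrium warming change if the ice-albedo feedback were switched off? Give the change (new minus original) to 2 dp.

Original: g = 0.6182, ΔT = 3.39/(1−0.6182) = 8.8790 °C.
Without ice-albedo: g' = 0.4682, ΔT' = 3.39/(1−0.4682) = 6.3746 °C.
Change = 6.3746 − 8.8790 = -2.50 °C.

-2.50 °C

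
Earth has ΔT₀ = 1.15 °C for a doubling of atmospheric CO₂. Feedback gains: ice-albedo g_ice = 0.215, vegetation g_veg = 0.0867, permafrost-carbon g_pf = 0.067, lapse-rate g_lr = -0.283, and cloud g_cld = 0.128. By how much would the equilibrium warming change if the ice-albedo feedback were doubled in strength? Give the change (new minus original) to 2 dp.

Original: g = 0.2137, ΔT = 1.15/(1−0.2137) = 1.4625 °C.
With doubled ice-albedo: g' = 0.4287, ΔT' = 1.15/(1−0.4287) = 2.0130 °C.
Change = 2.0130 − 1.4625 = 0.55 °C.

0.55 °C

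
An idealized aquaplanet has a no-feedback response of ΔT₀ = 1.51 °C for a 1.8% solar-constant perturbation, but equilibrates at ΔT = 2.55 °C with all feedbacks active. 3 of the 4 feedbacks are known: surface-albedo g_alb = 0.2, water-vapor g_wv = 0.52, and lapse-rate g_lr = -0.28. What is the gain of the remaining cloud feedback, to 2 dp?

Amplification A = ΔT/ΔT₀ = 2.55/1.51 = 1.689.
Total gain g = 1 − 1/A = 1 − 1/1.689 = 0.4079.
Known gains sum to 0.2 + 0.52 − 0.28 = 0.44.
g_cld = 0.4079 − 0.44 = -0.03.

-0.03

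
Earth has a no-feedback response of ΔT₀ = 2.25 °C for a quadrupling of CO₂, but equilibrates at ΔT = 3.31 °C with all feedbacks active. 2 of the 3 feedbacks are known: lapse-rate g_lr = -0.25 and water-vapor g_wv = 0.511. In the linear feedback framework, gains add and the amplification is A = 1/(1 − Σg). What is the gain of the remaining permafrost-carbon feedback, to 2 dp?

Amplification A = ΔT/ΔT₀ = 3.31/2.25 = 1.471.
Total gain g = 1 − 1/A = 1 − 1/1.471 = 0.3202.
Known gains sum to -0.25 + 0.511 = 0.261.
g_pf = 0.3202 − 0.261 = 0.06.

0.06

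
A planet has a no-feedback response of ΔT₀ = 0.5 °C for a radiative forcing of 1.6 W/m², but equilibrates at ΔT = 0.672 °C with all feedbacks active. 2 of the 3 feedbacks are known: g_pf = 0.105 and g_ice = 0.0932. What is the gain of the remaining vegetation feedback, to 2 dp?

Amplification A = ΔT/ΔT₀ = 0.672/0.5 = 1.344.
Total gain g = 1 − 1/A = 1 − 1/1.344 = 0.256.
Known gains sum to 0.105 + 0.0932 = 0.1982.
g_veg = 0.256 − 0.1982 = 0.06.

0.06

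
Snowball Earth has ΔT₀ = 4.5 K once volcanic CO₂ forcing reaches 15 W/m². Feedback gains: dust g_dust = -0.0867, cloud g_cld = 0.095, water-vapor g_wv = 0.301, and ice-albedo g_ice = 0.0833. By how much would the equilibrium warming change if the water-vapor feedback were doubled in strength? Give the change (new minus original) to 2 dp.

7.28 K

Original: g = 0.3926, ΔT = 4.5/(1−0.3926) = 7.4086 K.
With doubled water-vapor: g' = 0.6936, ΔT' = 4.5/(1−0.6936) = 14.6867 K.
Change = 14.6867 − 7.4086 = 7.28 K.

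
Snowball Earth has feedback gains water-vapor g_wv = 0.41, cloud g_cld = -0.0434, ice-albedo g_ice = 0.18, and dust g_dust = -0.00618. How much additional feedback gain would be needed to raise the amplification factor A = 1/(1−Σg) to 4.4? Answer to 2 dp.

0.23

Current total gain = 0.54042.
Target gain for A = 4.4: g* = 1 − 1/4.4 = 0.7727.
Additional gain needed = 0.7727 − 0.54042 = 0.23.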